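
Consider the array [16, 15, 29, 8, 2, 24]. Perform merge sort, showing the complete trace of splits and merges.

Merge sort trace:

Split: [16, 15, 29, 8, 2, 24] -> [16, 15, 29] and [8, 2, 24]
  Split: [16, 15, 29] -> [16] and [15, 29]
    Split: [15, 29] -> [15] and [29]
    Merge: [15] + [29] -> [15, 29]
  Merge: [16] + [15, 29] -> [15, 16, 29]
  Split: [8, 2, 24] -> [8] and [2, 24]
    Split: [2, 24] -> [2] and [24]
    Merge: [2] + [24] -> [2, 24]
  Merge: [8] + [2, 24] -> [2, 8, 24]
Merge: [15, 16, 29] + [2, 8, 24] -> [2, 8, 15, 16, 24, 29]

Final sorted array: [2, 8, 15, 16, 24, 29]

The merge sort proceeds by recursively splitting the array and merging sorted halves.
After all merges, the sorted array is [2, 8, 15, 16, 24, 29].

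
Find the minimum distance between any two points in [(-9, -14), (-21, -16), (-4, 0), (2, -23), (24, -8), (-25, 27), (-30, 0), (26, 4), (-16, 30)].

Computing all pairwise distances among 9 points:

d((-9, -14), (-21, -16)) = 12.1655
d((-9, -14), (-4, 0)) = 14.8661
d((-9, -14), (2, -23)) = 14.2127
d((-9, -14), (24, -8)) = 33.541
d((-9, -14), (-25, 27)) = 44.0114
d((-9, -14), (-30, 0)) = 25.2389
d((-9, -14), (26, 4)) = 39.3573
d((-9, -14), (-16, 30)) = 44.5533
d((-21, -16), (-4, 0)) = 23.3452
d((-21, -16), (2, -23)) = 24.0416
d((-21, -16), (24, -8)) = 45.7056
d((-21, -16), (-25, 27)) = 43.1856
d((-21, -16), (-30, 0)) = 18.3576
d((-21, -16), (26, 4)) = 51.0784
d((-21, -16), (-16, 30)) = 46.2709
d((-4, 0), (2, -23)) = 23.7697
d((-4, 0), (24, -8)) = 29.1204
d((-4, 0), (-25, 27)) = 34.2053
d((-4, 0), (-30, 0)) = 26.0
d((-4, 0), (26, 4)) = 30.2655
d((-4, 0), (-16, 30)) = 32.311
d((2, -23), (24, -8)) = 26.6271
d((2, -23), (-25, 27)) = 56.8243
d((2, -23), (-30, 0)) = 39.4081
d((2, -23), (26, 4)) = 36.1248
d((2, -23), (-16, 30)) = 55.9732
d((24, -8), (-25, 27)) = 60.2163
d((24, -8), (-30, 0)) = 54.5894
d((24, -8), (26, 4)) = 12.1655
d((24, -8), (-16, 30)) = 55.1725
d((-25, 27), (-30, 0)) = 27.4591
d((-25, 27), (26, 4)) = 55.9464
d((-25, 27), (-16, 30)) = 9.4868 <-- minimum
d((-30, 0), (26, 4)) = 56.1427
d((-30, 0), (-16, 30)) = 33.1059
d((26, 4), (-16, 30)) = 49.3964

Closest pair: (-25, 27) and (-16, 30) with distance 9.4868

The closest pair is (-25, 27) and (-16, 30) with Euclidean distance 9.4868. For 9 points, brute-force pairwise comparison is shown above. For large n, the divide-and-conquer algorithm (sort by x, recurse on halves, check the dividing strip) achieves O(n log n).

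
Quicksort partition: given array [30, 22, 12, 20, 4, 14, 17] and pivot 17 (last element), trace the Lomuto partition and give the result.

Lomuto partition with pivot = 17:

Initial array: [30, 22, 12, 20, 4, 14, 17]

arr[0]=30 > 17: no swap
arr[1]=22 > 17: no swap
arr[2]=12 <= 17: swap with position 0, array becomes [12, 22, 30, 20, 4, 14, 17]
arr[3]=20 > 17: no swap
arr[4]=4 <= 17: swap with position 1, array becomes [12, 4, 30, 20, 22, 14, 17]
arr[5]=14 <= 17: swap with position 2, array becomes [12, 4, 14, 20, 22, 30, 17]

Place pivot at position 3: [12, 4, 14, 17, 22, 30, 20]
Pivot position: 3

After partitioning with pivot 17, the array becomes [12, 4, 14, 17, 22, 30, 20]. The pivot is placed at index 3. All elements to the left of the pivot are <= 17, and all elements to the right are > 17.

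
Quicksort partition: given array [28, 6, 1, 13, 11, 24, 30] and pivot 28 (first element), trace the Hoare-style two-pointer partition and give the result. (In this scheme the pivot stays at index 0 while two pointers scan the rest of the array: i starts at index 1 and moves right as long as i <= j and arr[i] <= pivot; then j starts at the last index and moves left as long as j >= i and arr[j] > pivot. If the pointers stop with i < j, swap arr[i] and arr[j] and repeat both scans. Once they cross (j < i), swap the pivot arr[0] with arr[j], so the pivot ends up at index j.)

Hoare-style two-pointer partition with pivot = 28:

Initial array: [28, 6, 1, 13, 11, 24, 30]

Pointers start at i = 1, j = 6.
i ends at 6, j ends at 5: the pointers have crossed (j < i), so scanning stops.

Swap pivot arr[0] with arr[5] to place pivot at position 5: [24, 6, 1, 13, 11, 28, 30]
Pivot position: 5

After partitioning with pivot 28, the array becomes [24, 6, 1, 13, 11, 28, 30]. The pivot is placed at index 5. All elements to the left of the pivot are <= 28, and all elements to the right are > 28.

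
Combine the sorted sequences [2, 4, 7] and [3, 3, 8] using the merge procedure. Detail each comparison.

Merging process:

Compare 2 vs 3: take 2 from left. Merged: [2]
Compare 4 vs 3: take 3 from right. Merged: [2, 3]
Compare 4 vs 3: take 3 from right. Merged: [2, 3, 3]
Compare 4 vs 8: take 4 from left. Merged: [2, 3, 3, 4]
Compare 7 vs 8: take 7 from left. Merged: [2, 3, 3, 4, 7]
Append remaining from right: [8]. Merged: [2, 3, 3, 4, 7, 8]

Final merged array: [2, 3, 3, 4, 7, 8]
Total comparisons: 5

The merged array is [2, 3, 3, 4, 7, 8], requiring 5 comparisons. The merge step runs in O(n) time where n is the total number of elements.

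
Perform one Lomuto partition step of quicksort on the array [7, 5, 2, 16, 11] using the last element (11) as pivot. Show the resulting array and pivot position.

Lomuto partition with pivot = 11:

Initial array: [7, 5, 2, 16, 11]

arr[0]=7 <= 11: swap with position 0, array becomes [7, 5, 2, 16, 11]
arr[1]=5 <= 11: swap with position 1, array becomes [7, 5, 2, 16, 11]
arr[2]=2 <= 11: swap with position 2, array becomes [7, 5, 2, 16, 11]
arr[3]=16 > 11: no swap

Place pivot at position 3: [7, 5, 2, 11, 16]
Pivot position: 3

After partitioning with pivot 11, the array becomes [7, 5, 2, 11, 16]. The pivot is placed at index 3. All elements to the left of the pivot are <= 11, and all elements to the right are > 11.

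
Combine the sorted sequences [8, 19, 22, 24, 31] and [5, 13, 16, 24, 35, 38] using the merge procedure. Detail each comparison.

Merging process:

Compare 8 vs 5: take 5 from right. Merged: [5]
Compare 8 vs 13: take 8 from left. Merged: [5, 8]
Compare 19 vs 13: take 13 from right. Merged: [5, 8, 13]
Compare 19 vs 16: take 16 from right. Merged: [5, 8, 13, 16]
Compare 19 vs 24: take 19 from left. Merged: [5, 8, 13, 16, 19]
Compare 22 vs 24: take 22 from left. Merged: [5, 8, 13, 16, 19, 22]
Compare 24 vs 24: take 24 from left. Merged: [5, 8, 13, 16, 19, 22, 24]
Compare 31 vs 24: take 24 from right. Merged: [5, 8, 13, 16, 19, 22, 24, 24]
Compare 31 vs 35: take 31 from left. Merged: [5, 8, 13, 16, 19, 22, 24, 24, 31]
Append remaining from right: [35, 38]. Merged: [5, 8, 13, 16, 19, 22, 24, 24, 31, 35, 38]

Final merged array: [5, 8, 13, 16, 19, 22, 24, 24, 31, 35, 38]
Total comparisons: 9

The merged array is [5, 8, 13, 16, 19, 22, 24, 24, 31, 35, 38], requiring 9 comparisons. The merge step runs in O(n) time where n is the total number of elements.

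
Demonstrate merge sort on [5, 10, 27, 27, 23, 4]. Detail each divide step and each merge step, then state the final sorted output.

Merge sort trace:

Split: [5, 10, 27, 27, 23, 4] -> [5, 10, 27] and [27, 23, 4]
  Split: [5, 10, 27] -> [5] and [10, 27]
    Split: [10, 27] -> [10] and [27]
    Merge: [10] + [27] -> [10, 27]
  Merge: [5] + [10, 27] -> [5, 10, 27]
  Split: [27, 23, 4] -> [27] and [23, 4]
    Split: [23, 4] -> [23] and [4]
    Merge: [23] + [4] -> [4, 23]
  Merge: [27] + [4, 23] -> [4, 23, 27]
Merge: [5, 10, 27] + [4, 23, 27] -> [4, 5, 10, 23, 27, 27]

Final sorted array: [4, 5, 10, 23, 27, 27]

The merge sort proceeds by recursively splitting the array and merging sorted halves.
After all merges, the sorted array is [4, 5, 10, 23, 27, 27].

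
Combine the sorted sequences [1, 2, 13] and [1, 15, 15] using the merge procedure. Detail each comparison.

Merging process:

Compare 1 vs 1: take 1 from left. Merged: [1]
Compare 2 vs 1: take 1 from right. Merged: [1, 1]
Compare 2 vs 15: take 2 from left. Merged: [1, 1, 2]
Compare 13 vs 15: take 13 from left. Merged: [1, 1, 2, 13]
Append remaining from right: [15, 15]. Merged: [1, 1, 2, 13, 15, 15]

Final merged array: [1, 1, 2, 13, 15, 15]
Total comparisons: 4

The merged array is [1, 1, 2, 13, 15, 15], requiring 4 comparisons. The merge step runs in O(n) time where n is the total number of elements.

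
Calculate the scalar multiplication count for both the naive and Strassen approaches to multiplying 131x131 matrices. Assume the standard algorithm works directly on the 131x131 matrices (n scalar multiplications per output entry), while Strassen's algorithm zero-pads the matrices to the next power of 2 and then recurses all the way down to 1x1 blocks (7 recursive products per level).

Matrix multiplication for 131x131 matrices:

Strassen's algorithm requires power-of-2 dimensions. Pad 131x131 to 256x256 (next power of 2).

Standard algorithm: 131^3 = 2248091 multiplications
Strassen's algorithm: 7^(log2(256)) = 7^8 = 5764801 multiplications
Difference: 2248091 - 5764801 = -3516710 (Strassen uses MORE here due to padding overhead — for small or just-over-power-of-2 n, padding can outweigh the per-level savings)

Standard: 2248091 multiplications (131^3). Strassen: 5764801 multiplications (7^8, after padding to 256x256). Strassen reduces 8 recursive multiplications to 7 at each level.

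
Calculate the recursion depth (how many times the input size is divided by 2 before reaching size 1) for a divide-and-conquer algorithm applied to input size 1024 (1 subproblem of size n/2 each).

For divide and conquer with division factor 2:

Problem sizes at each level:
Level 0: 1024
Level 1: 512
Level 2: 256
Level 3: 128
Level 4: 64
Level 5: 32
Level 6: 16
Level 7: 8
Level 8: 4
Level 9: 2
Level 10: 1

The root is level 0 and the size-1 base case is level 10 (the tree spans levels 0 through 10, i.e. 11 levels counting the root), so the depth is the number of divisions: log_2(1024) = 10

The recursion tree depth is log_2(1024) = 10. At each level, the problem size is divided by 2, so it takes 10 divisions to reduce to a base case of size 1. The algorithm makes 1 recursive call at each level.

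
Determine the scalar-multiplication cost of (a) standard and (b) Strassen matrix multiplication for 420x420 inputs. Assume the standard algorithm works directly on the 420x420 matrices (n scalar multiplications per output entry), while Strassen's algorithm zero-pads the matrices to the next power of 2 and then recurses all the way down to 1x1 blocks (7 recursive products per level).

Matrix multiplication for 420x420 matrices:

Strassen's algorithm requires power-of-2 dimensions. Pad 420x420 to 512x512 (next power of 2).

Standard algorithm: 420^3 = 74088000 multiplications
Strassen's algorithm: 7^(log2(512)) = 7^9 = 40353607 multiplications
Savings: 74088000 - 40353607 = 33734393 multiplications

Standard: 74088000 multiplications (420^3). Strassen: 40353607 multiplications (7^9, after padding to 512x512). Strassen reduces 8 recursive multiplications to 7 at each level.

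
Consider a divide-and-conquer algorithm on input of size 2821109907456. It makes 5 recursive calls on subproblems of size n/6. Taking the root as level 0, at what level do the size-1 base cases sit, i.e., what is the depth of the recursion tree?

For divide and conquer with division factor 6:

Problem sizes at each level:
Level 0: 2821109907456
Level 1: 470184984576
Level 2: 78364164096
Level 3: 13060694016
Level 4: 2176782336
Level 5: 362797056
Level 6: 60466176
Level 7: 10077696
Level 8: 1679616
Level 9: 279936
Level 10: 46656
Level 11: 7776
Level 12: 1296
Level 13: 216
Level 14: 36
Level 15: 6
Level 16: 1

The root is level 0 and the size-1 base case is level 16 (the tree spans levels 0 through 16, i.e. 17 levels counting the root), so the depth is the number of divisions: log_6(2821109907456) = 16

The recursion tree depth is log_6(2821109907456) = 16. At each level, the problem size is divided by 6, so it takes 16 divisions to reduce to a base case of size 1. The algorithm makes 5 recursive calls at each level.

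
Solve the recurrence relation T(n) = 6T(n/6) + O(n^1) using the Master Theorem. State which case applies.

Master Theorem for T(n) = 6T(n/6) + O(n^1):

a = 6, b = 6, c = 1
log_b(a) = log_6(6) = 1.0000

Case 2: c = 1 = log_6(6) = 1.0000
T(n) = O(n^1 log n) = O(n log n)

For T(n) = 6T(n/6) + O(n^1): log_6(6) = 1.0000. This is Case 2 of the Master Theorem (c = log_b(a), equal work at all levels), giving O(n log n).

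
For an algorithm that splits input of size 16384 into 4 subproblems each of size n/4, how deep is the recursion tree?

For divide and conquer with division factor 4:

Problem sizes at each level:
Level 0: 16384
Level 1: 4096
Level 2: 1024
Level 3: 256
Level 4: 64
Level 5: 16
Level 6: 4
Level 7: 1

The root is level 0 and the size-1 base case is level 7 (the tree spans levels 0 through 7, i.e. 8 levels counting the root), so the depth is the number of divisions: log_4(16384) = 7

The recursion tree depth is log_4(16384) = 7. At each level, the problem size is divided by 4, so it takes 7 divisions to reduce to a base case of size 1. The algorithm makes 4 recursive calls at each level.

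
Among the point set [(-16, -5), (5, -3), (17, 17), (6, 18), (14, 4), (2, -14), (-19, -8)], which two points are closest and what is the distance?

Computing all pairwise distances among 7 points:

d((-16, -5), (5, -3)) = 21.095
d((-16, -5), (17, 17)) = 39.6611
d((-16, -5), (6, 18)) = 31.8277
d((-16, -5), (14, 4)) = 31.3209
d((-16, -5), (2, -14)) = 20.1246
d((-16, -5), (-19, -8)) = 4.2426 <-- minimum
d((5, -3), (17, 17)) = 23.3238
d((5, -3), (6, 18)) = 21.0238
d((5, -3), (14, 4)) = 11.4018
d((5, -3), (2, -14)) = 11.4018
d((5, -3), (-19, -8)) = 24.5153
d((17, 17), (6, 18)) = 11.0454
d((17, 17), (14, 4)) = 13.3417
d((17, 17), (2, -14)) = 34.4384
d((17, 17), (-19, -8)) = 43.8292
d((6, 18), (14, 4)) = 16.1245
d((6, 18), (2, -14)) = 32.249
d((6, 18), (-19, -8)) = 36.0694
d((14, 4), (2, -14)) = 21.6333
d((14, 4), (-19, -8)) = 35.1141
d((2, -14), (-19, -8)) = 21.8403

Closest pair: (-16, -5) and (-19, -8) with distance 4.2426

The closest pair is (-16, -5) and (-19, -8) with Euclidean distance 4.2426. For 7 points, brute-force pairwise comparison is shown above. For large n, the divide-and-conquer algorithm (sort by x, recurse on halves, check the dividing strip) achieves O(n log n).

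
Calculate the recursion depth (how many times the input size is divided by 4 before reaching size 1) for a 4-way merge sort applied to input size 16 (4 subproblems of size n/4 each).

For divide and conquer with division factor 4:

Problem sizes at each level:
Level 0: 16
Level 1: 4
Level 2: 1

The root is level 0 and the size-1 base case is level 2 (the tree spans levels 0 through 2, i.e. 3 levels counting the root), so the depth is the number of divisions: log_4(16) = 2

The recursion tree depth is log_4(16) = 2. At each level, the problem size is divided by 4, so it takes 2 divisions to reduce to a base case of size 1. The algorithm makes 4 recursive calls at each level.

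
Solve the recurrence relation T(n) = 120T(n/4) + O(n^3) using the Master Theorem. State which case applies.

Master Theorem for T(n) = 120T(n/4) + O(n^3):

a = 120, b = 4, c = 3
log_b(a) = log_4(120) = 3.4534

Case 1: c = 3 < log_4(120) = 3.4534
T(n) = O(n^(log_4 120))

For T(n) = 120T(n/4) + O(n^3): log_4(120) = 3.4534. This is Case 1 of the Master Theorem (c < log_b(a), work dominated by leaves), giving O(n^(log_4 120)).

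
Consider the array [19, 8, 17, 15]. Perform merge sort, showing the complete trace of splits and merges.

Merge sort trace:

Split: [19, 8, 17, 15] -> [19, 8] and [17, 15]
  Split: [19, 8] -> [19] and [8]
  Merge: [19] + [8] -> [8, 19]
  Split: [17, 15] -> [17] and [15]
  Merge: [17] + [15] -> [15, 17]
Merge: [8, 19] + [15, 17] -> [8, 15, 17, 19]

Final sorted array: [8, 15, 17, 19]

The merge sort proceeds by recursively splitting the array and merging sorted halves.
After all merges, the sorted array is [8, 15, 17, 19].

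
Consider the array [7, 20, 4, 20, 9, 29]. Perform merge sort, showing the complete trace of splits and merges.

Merge sort trace:

Split: [7, 20, 4, 20, 9, 29] -> [7, 20, 4] and [20, 9, 29]
  Split: [7, 20, 4] -> [7] and [20, 4]
    Split: [20, 4] -> [20] and [4]
    Merge: [20] + [4] -> [4, 20]
  Merge: [7] + [4, 20] -> [4, 7, 20]
  Split: [20, 9, 29] -> [20] and [9, 29]
    Split: [9, 29] -> [9] and [29]
    Merge: [9] + [29] -> [9, 29]
  Merge: [20] + [9, 29] -> [9, 20, 29]
Merge: [4, 7, 20] + [9, 20, 29] -> [4, 7, 9, 20, 20, 29]

Final sorted array: [4, 7, 9, 20, 20, 29]

The merge sort proceeds by recursively splitting the array and merging sorted halves.
After all merges, the sorted array is [4, 7, 9, 20, 20, 29].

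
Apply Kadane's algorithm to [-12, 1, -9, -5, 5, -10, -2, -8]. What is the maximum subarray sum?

Using Kadane's algorithm on [-12, 1, -9, -5, 5, -10, -2, -8]:

Scanning through the array:
Position 1 (value 1): max_ending_here = 1, max_so_far = 1
Position 2 (value -9): max_ending_here = -8, max_so_far = 1
Position 3 (value -5): max_ending_here = -5, max_so_far = 1
Position 4 (value 5): max_ending_here = 5, max_so_far = 5
Position 5 (value -10): max_ending_here = -5, max_so_far = 5
Position 6 (value -2): max_ending_here = -2, max_so_far = 5
Position 7 (value -8): max_ending_here = -8, max_so_far = 5

Maximum subarray: [5]
Maximum sum: 5

The maximum subarray is [5] with sum 5. This subarray runs from index 4 to index 4.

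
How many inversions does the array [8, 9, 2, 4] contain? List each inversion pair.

Finding inversions in [8, 9, 2, 4]:

(0, 2): arr[0]=8 > arr[2]=2
(0, 3): arr[0]=8 > arr[3]=4
(1, 2): arr[1]=9 > arr[2]=2
(1, 3): arr[1]=9 > arr[3]=4

Total inversions: 4

The array has 4 inversion(s): (0,2), (0,3), (1,2), (1,3). Each pair (i,j) satisfies i < j and arr[i] > arr[j].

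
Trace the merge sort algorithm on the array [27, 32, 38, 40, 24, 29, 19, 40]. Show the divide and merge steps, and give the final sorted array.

Merge sort trace:

Split: [27, 32, 38, 40, 24, 29, 19, 40] -> [27, 32, 38, 40] and [24, 29, 19, 40]
  Split: [27, 32, 38, 40] -> [27, 32] and [38, 40]
    Split: [27, 32] -> [27] and [32]
    Merge: [27] + [32] -> [27, 32]
    Split: [38, 40] -> [38] and [40]
    Merge: [38] + [40] -> [38, 40]
  Merge: [27, 32] + [38, 40] -> [27, 32, 38, 40]
  Split: [24, 29, 19, 40] -> [24, 29] and [19, 40]
    Split: [24, 29] -> [24] and [29]
    Merge: [24] + [29] -> [24, 29]
    Split: [19, 40] -> [19] and [40]
    Merge: [19] + [40] -> [19, 40]
  Merge: [24, 29] + [19, 40] -> [19, 24, 29, 40]
Merge: [27, 32, 38, 40] + [19, 24, 29, 40] -> [19, 24, 27, 29, 32, 38, 40, 40]

Final sorted array: [19, 24, 27, 29, 32, 38, 40, 40]

The merge sort proceeds by recursively splitting the array and merging sorted halves.
After all merges, the sorted array is [19, 24, 27, 29, 32, 38, 40, 40].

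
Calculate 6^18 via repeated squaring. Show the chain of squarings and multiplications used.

Computing 6^18 by squaring (build up from 6^1; each line after the first costs one multiplication):

6^1 = 6
6^2 = (6^1)^2 = 6^2 = 36
6^4 = (6^2)^2 = 36^2 = 1296
6^8 = (6^4)^2 = 1296^2 = 1679616
6^9 = 6 * 6^8 = 6 * 1679616 = 10077696
6^18 = (6^9)^2 = 10077696^2 = 101559956668416

Result: 101559956668416
Multiplications needed: 5 (5 lines after 6^1)

6^18 = 101559956668416. Using exponentiation by squaring, this requires 5 multiplications. The key idea: if the exponent is even, square the half-power; if odd, multiply by the base once.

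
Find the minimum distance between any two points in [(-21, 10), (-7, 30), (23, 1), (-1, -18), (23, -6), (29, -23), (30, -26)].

Computing all pairwise distances among 7 points:

d((-21, 10), (-7, 30)) = 24.4131
d((-21, 10), (23, 1)) = 44.911
d((-21, 10), (-1, -18)) = 34.4093
d((-21, 10), (23, -6)) = 46.8188
d((-21, 10), (29, -23)) = 59.9083
d((-21, 10), (30, -26)) = 62.426
d((-7, 30), (23, 1)) = 41.7253
d((-7, 30), (-1, -18)) = 48.3735
d((-7, 30), (23, -6)) = 46.8615
d((-7, 30), (29, -23)) = 64.0703
d((-7, 30), (30, -26)) = 67.1193
d((23, 1), (-1, -18)) = 30.6105
d((23, 1), (23, -6)) = 7.0
d((23, 1), (29, -23)) = 24.7386
d((23, 1), (30, -26)) = 27.8927
d((-1, -18), (23, -6)) = 26.8328
d((-1, -18), (29, -23)) = 30.4138
d((-1, -18), (30, -26)) = 32.0156
d((23, -6), (29, -23)) = 18.0278
d((23, -6), (30, -26)) = 21.1896
d((29, -23), (30, -26)) = 3.1623 <-- minimum

Closest pair: (29, -23) and (30, -26) with distance 3.1623

The closest pair is (29, -23) and (30, -26) with Euclidean distance 3.1623. For 7 points, brute-force pairwise comparison is shown above. For large n, the divide-and-conquer algorithm (sort by x, recurse on halves, check the dividing strip) achieves O(n log n).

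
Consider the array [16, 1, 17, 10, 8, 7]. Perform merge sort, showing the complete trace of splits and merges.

Merge sort trace:

Split: [16, 1, 17, 10, 8, 7] -> [16, 1, 17] and [10, 8, 7]
  Split: [16, 1, 17] -> [16] and [1, 17]
    Split: [1, 17] -> [1] and [17]
    Merge: [1] + [17] -> [1, 17]
  Merge: [16] + [1, 17] -> [1, 16, 17]
  Split: [10, 8, 7] -> [10] and [8, 7]
    Split: [8, 7] -> [8] and [7]
    Merge: [8] + [7] -> [7, 8]
  Merge: [10] + [7, 8] -> [7, 8, 10]
Merge: [1, 16, 17] + [7, 8, 10] -> [1, 7, 8, 10, 16, 17]

Final sorted array: [1, 7, 8, 10, 16, 17]

The merge sort proceeds by recursively splitting the array and merging sorted halves.
After all merges, the sorted array is [1, 7, 8, 10, 16, 17].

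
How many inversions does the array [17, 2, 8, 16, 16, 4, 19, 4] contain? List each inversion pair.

Finding inversions in [17, 2, 8, 16, 16, 4, 19, 4]:

(0, 1): arr[0]=17 > arr[1]=2
(0, 2): arr[0]=17 > arr[2]=8
(0, 3): arr[0]=17 > arr[3]=16
(0, 4): arr[0]=17 > arr[4]=16
(0, 5): arr[0]=17 > arr[5]=4
(0, 7): arr[0]=17 > arr[7]=4
(2, 5): arr[2]=8 > arr[5]=4
(2, 7): arr[2]=8 > arr[7]=4
(3, 5): arr[3]=16 > arr[5]=4
(3, 7): arr[3]=16 > arr[7]=4
(4, 5): arr[4]=16 > arr[5]=4
(4, 7): arr[4]=16 > arr[7]=4
(6, 7): arr[6]=19 > arr[7]=4

Total inversions: 13

The array has 13 inversion(s): (0,1), (0,2), (0,3), (0,4), (0,5), (0,7), (2,5), (2,7), (3,5), (3,7), (4,5), (4,7), (6,7). Each pair (i,j) satisfies i < j and arr[i] > arr[j].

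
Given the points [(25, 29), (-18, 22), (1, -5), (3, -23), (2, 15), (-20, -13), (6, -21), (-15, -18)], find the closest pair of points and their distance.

Computing all pairwise distances among 8 points:

d((25, 29), (-18, 22)) = 43.566
d((25, 29), (1, -5)) = 41.6173
d((25, 29), (3, -23)) = 56.4624
d((25, 29), (2, 15)) = 26.9258
d((25, 29), (-20, -13)) = 61.5549
d((25, 29), (6, -21)) = 53.4883
d((25, 29), (-15, -18)) = 61.7171
d((-18, 22), (1, -5)) = 33.0151
d((-18, 22), (3, -23)) = 49.6588
d((-18, 22), (2, 15)) = 21.1896
d((-18, 22), (-20, -13)) = 35.0571
d((-18, 22), (6, -21)) = 49.2443
d((-18, 22), (-15, -18)) = 40.1123
d((1, -5), (3, -23)) = 18.1108
d((1, -5), (2, 15)) = 20.025
d((1, -5), (-20, -13)) = 22.4722
d((1, -5), (6, -21)) = 16.7631
d((1, -5), (-15, -18)) = 20.6155
d((3, -23), (2, 15)) = 38.0132
d((3, -23), (-20, -13)) = 25.0799
d((3, -23), (6, -21)) = 3.6056 <-- minimum
d((3, -23), (-15, -18)) = 18.6815
d((2, 15), (-20, -13)) = 35.609
d((2, 15), (6, -21)) = 36.2215
d((2, 15), (-15, -18)) = 37.1214
d((-20, -13), (6, -21)) = 27.2029
d((-20, -13), (-15, -18)) = 7.0711
d((6, -21), (-15, -18)) = 21.2132

Closest pair: (3, -23) and (6, -21) with distance 3.6056

The closest pair is (3, -23) and (6, -21) with Euclidean distance 3.6056. For 8 points, brute-force pairwise comparison is shown above. For large n, the divide-and-conquer algorithm (sort by x, recurse on halves, check the dividing strip) achieves O(n log n).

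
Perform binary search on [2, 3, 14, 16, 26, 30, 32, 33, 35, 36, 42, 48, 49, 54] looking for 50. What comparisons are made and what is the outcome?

Binary search for 50 in [2, 3, 14, 16, 26, 30, 32, 33, 35, 36, 42, 48, 49, 54]:

lo=0, hi=13, mid=6, arr[mid]=32 -> 32 < 50, search right half
lo=7, hi=13, mid=10, arr[mid]=42 -> 42 < 50, search right half
lo=11, hi=13, mid=12, arr[mid]=49 -> 49 < 50, search right half
lo=13, hi=13, mid=13, arr[mid]=54 -> 54 > 50, search left half
lo=13 > hi=12, target 50 not found

Binary search determines that 50 is not in the array after 4 comparisons. The search space was exhausted without finding the target.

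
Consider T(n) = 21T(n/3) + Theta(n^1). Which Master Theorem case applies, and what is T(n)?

Master Theorem for T(n) = 21T(n/3) + O(n^1):

a = 21, b = 3, c = 1
log_b(a) = log_3(21) = 2.7712

Case 1: c = 1 < log_3(21) = 2.7712
T(n) = O(n^(log_3 21))

For T(n) = 21T(n/3) + O(n^1): log_3(21) = 2.7712. This is Case 1 of the Master Theorem (c < log_b(a), work dominated by leaves), giving O(n^(log_3 21)).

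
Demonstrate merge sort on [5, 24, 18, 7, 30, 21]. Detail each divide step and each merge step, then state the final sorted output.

Merge sort trace:

Split: [5, 24, 18, 7, 30, 21] -> [5, 24, 18] and [7, 30, 21]
  Split: [5, 24, 18] -> [5] and [24, 18]
    Split: [24, 18] -> [24] and [18]
    Merge: [24] + [18] -> [18, 24]
  Merge: [5] + [18, 24] -> [5, 18, 24]
  Split: [7, 30, 21] -> [7] and [30, 21]
    Split: [30, 21] -> [30] and [21]
    Merge: [30] + [21] -> [21, 30]
  Merge: [7] + [21, 30] -> [7, 21, 30]
Merge: [5, 18, 24] + [7, 21, 30] -> [5, 7, 18, 21, 24, 30]

Final sorted array: [5, 7, 18, 21, 24, 30]

The merge sort proceeds by recursively splitting the array and merging sorted halves.
After all merges, the sorted array is [5, 7, 18, 21, 24, 30].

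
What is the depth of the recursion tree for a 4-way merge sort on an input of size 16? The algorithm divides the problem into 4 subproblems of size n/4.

For divide and conquer with division factor 4:

Problem sizes at each level:
Level 0: 16
Level 1: 4
Level 2: 1

The root is level 0 and the size-1 base case is level 2 (the tree spans levels 0 through 2, i.e. 3 levels counting the root), so the depth is the number of divisions: log_4(16) = 2

The recursion tree depth is log_4(16) = 2. At each level, the problem size is divided by 4, so it takes 2 divisions to reduce to a base case of size 1. The algorithm makes 4 recursive calls at each level.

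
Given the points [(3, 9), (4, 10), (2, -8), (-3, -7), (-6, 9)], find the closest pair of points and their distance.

Computing all pairwise distances among 5 points:

d((3, 9), (4, 10)) = 1.4142 <-- minimum
d((3, 9), (2, -8)) = 17.0294
d((3, 9), (-3, -7)) = 17.088
d((3, 9), (-6, 9)) = 9.0
d((4, 10), (2, -8)) = 18.1108
d((4, 10), (-3, -7)) = 18.3848
d((4, 10), (-6, 9)) = 10.0499
d((2, -8), (-3, -7)) = 5.099
d((2, -8), (-6, 9)) = 18.7883
d((-3, -7), (-6, 9)) = 16.2788

Closest pair: (3, 9) and (4, 10) with distance 1.4142

The closest pair is (3, 9) and (4, 10) with Euclidean distance 1.4142. For 5 points, brute-force pairwise comparison is shown above. For large n, the divide-and-conquer algorithm (sort by x, recurse on halves, check the dividing strip) achieves O(n log n).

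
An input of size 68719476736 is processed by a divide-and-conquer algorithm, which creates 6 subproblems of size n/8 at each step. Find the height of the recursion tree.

For divide and conquer with division factor 8:

Problem sizes at each level:
Level 0: 68719476736
Level 1: 8589934592
Level 2: 1073741824
Level 3: 134217728
Level 4: 16777216
Level 5: 2097152
Level 6: 262144
Level 7: 32768
Level 8: 4096
Level 9: 512
Level 10: 64
Level 11: 8
Level 12: 1

The root is level 0 and the size-1 base case is level 12 (the tree spans levels 0 through 12, i.e. 13 levels counting the root), so the depth is the number of divisions: log_8(68719476736) = 12

The recursion tree depth is log_8(68719476736) = 12. At each level, the problem size is divided by 8, so it takes 12 divisions to reduce to a base case of size 1. The algorithm makes 6 recursive calls at each level.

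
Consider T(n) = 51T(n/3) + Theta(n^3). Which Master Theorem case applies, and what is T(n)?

Master Theorem for T(n) = 51T(n/3) + O(n^3):

a = 51, b = 3, c = 3
log_b(a) = log_3(51) = 3.5789

Case 1: c = 3 < log_3(51) = 3.5789
T(n) = O(n^(log_3 51))

For T(n) = 51T(n/3) + O(n^3): log_3(51) = 3.5789. This is Case 1 of the Master Theorem (c < log_b(a), work dominated by leaves), giving O(n^(log_3 51)).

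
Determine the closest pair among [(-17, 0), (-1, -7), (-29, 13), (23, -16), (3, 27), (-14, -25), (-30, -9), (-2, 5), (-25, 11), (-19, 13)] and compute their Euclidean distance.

Computing all pairwise distances among 10 points:

d((-17, 0), (-1, -7)) = 17.4642
d((-17, 0), (-29, 13)) = 17.6918
d((-17, 0), (23, -16)) = 43.0813
d((-17, 0), (3, 27)) = 33.6006
d((-17, 0), (-14, -25)) = 25.1794
d((-17, 0), (-30, -9)) = 15.8114
d((-17, 0), (-2, 5)) = 15.8114
d((-17, 0), (-25, 11)) = 13.6015
d((-17, 0), (-19, 13)) = 13.1529
d((-1, -7), (-29, 13)) = 34.4093
d((-1, -7), (23, -16)) = 25.632
d((-1, -7), (3, 27)) = 34.2345
d((-1, -7), (-14, -25)) = 22.2036
d((-1, -7), (-30, -9)) = 29.0689
d((-1, -7), (-2, 5)) = 12.0416
d((-1, -7), (-25, 11)) = 30.0
d((-1, -7), (-19, 13)) = 26.9072
d((-29, 13), (23, -16)) = 59.5399
d((-29, 13), (3, 27)) = 34.9285
d((-29, 13), (-14, -25)) = 40.8534
d((-29, 13), (-30, -9)) = 22.0227
d((-29, 13), (-2, 5)) = 28.1603
d((-29, 13), (-25, 11)) = 4.4721 <-- minimum
d((-29, 13), (-19, 13)) = 10.0
d((23, -16), (3, 27)) = 47.4236
d((23, -16), (-14, -25)) = 38.0789
d((23, -16), (-30, -9)) = 53.4603
d((23, -16), (-2, 5)) = 32.6497
d((23, -16), (-25, 11)) = 55.0727
d((23, -16), (-19, 13)) = 51.0392
d((3, 27), (-14, -25)) = 54.7083
d((3, 27), (-30, -9)) = 48.8365
d((3, 27), (-2, 5)) = 22.561
d((3, 27), (-25, 11)) = 32.249
d((3, 27), (-19, 13)) = 26.0768
d((-14, -25), (-30, -9)) = 22.6274
d((-14, -25), (-2, 5)) = 32.311
d((-14, -25), (-25, 11)) = 37.6431
d((-14, -25), (-19, 13)) = 38.3275
d((-30, -9), (-2, 5)) = 31.305
d((-30, -9), (-25, 11)) = 20.6155
d((-30, -9), (-19, 13)) = 24.5967
d((-2, 5), (-25, 11)) = 23.7697
d((-2, 5), (-19, 13)) = 18.7883
d((-25, 11), (-19, 13)) = 6.3246

Closest pair: (-29, 13) and (-25, 11) with distance 4.4721

The closest pair is (-29, 13) and (-25, 11) with Euclidean distance 4.4721. For 10 points, brute-force pairwise comparison is shown above. For large n, the divide-and-conquer algorithm (sort by x, recurse on halves, check the dividing strip) achieves O(n log n).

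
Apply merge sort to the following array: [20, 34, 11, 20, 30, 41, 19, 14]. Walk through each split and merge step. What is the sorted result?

Merge sort trace:

Split: [20, 34, 11, 20, 30, 41, 19, 14] -> [20, 34, 11, 20] and [30, 41, 19, 14]
  Split: [20, 34, 11, 20] -> [20, 34] and [11, 20]
    Split: [20, 34] -> [20] and [34]
    Merge: [20] + [34] -> [20, 34]
    Split: [11, 20] -> [11] and [20]
    Merge: [11] + [20] -> [11, 20]
  Merge: [20, 34] + [11, 20] -> [11, 20, 20, 34]
  Split: [30, 41, 19, 14] -> [30, 41] and [19, 14]
    Split: [30, 41] -> [30] and [41]
    Merge: [30] + [41] -> [30, 41]
    Split: [19, 14] -> [19] and [14]
    Merge: [19] + [14] -> [14, 19]
  Merge: [30, 41] + [14, 19] -> [14, 19, 30, 41]
Merge: [11, 20, 20, 34] + [14, 19, 30, 41] -> [11, 14, 19, 20, 20, 30, 34, 41]

Final sorted array: [11, 14, 19, 20, 20, 30, 34, 41]

The merge sort proceeds by recursively splitting the array and merging sorted halves.
After all merges, the sorted array is [11, 14, 19, 20, 20, 30, 34, 41].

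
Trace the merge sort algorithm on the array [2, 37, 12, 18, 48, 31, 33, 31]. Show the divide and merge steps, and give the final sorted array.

Merge sort trace:

Split: [2, 37, 12, 18, 48, 31, 33, 31] -> [2, 37, 12, 18] and [48, 31, 33, 31]
  Split: [2, 37, 12, 18] -> [2, 37] and [12, 18]
    Split: [2, 37] -> [2] and [37]
    Merge: [2] + [37] -> [2, 37]
    Split: [12, 18] -> [12] and [18]
    Merge: [12] + [18] -> [12, 18]
  Merge: [2, 37] + [12, 18] -> [2, 12, 18, 37]
  Split: [48, 31, 33, 31] -> [48, 31] and [33, 31]
    Split: [48, 31] -> [48] and [31]
    Merge: [48] + [31] -> [31, 48]
    Split: [33, 31] -> [33] and [31]
    Merge: [33] + [31] -> [31, 33]
  Merge: [31, 48] + [31, 33] -> [31, 31, 33, 48]
Merge: [2, 12, 18, 37] + [31, 31, 33, 48] -> [2, 12, 18, 31, 31, 33, 37, 48]

Final sorted array: [2, 12, 18, 31, 31, 33, 37, 48]

The merge sort proceeds by recursively splitting the array and merging sorted halves.
After all merges, the sorted array is [2, 12, 18, 31, 31, 33, 37, 48].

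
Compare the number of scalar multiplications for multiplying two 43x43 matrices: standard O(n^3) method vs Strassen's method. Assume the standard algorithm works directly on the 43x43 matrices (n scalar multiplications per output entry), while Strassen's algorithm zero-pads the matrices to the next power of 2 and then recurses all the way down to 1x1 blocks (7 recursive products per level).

Matrix multiplication for 43x43 matrices:

Strassen's algorithm requires power-of-2 dimensions. Pad 43x43 to 64x64 (next power of 2).

Standard algorithm: 43^3 = 79507 multiplications
Strassen's algorithm: 7^(log2(64)) = 7^6 = 117649 multiplications
Difference: 79507 - 117649 = -38142 (Strassen uses MORE here due to padding overhead — for small or just-over-power-of-2 n, padding can outweigh the per-level savings)

Standard: 79507 multiplications (43^3). Strassen: 117649 multiplications (7^6, after padding to 64x64). Strassen reduces 8 recursive multiplications to 7 at each level.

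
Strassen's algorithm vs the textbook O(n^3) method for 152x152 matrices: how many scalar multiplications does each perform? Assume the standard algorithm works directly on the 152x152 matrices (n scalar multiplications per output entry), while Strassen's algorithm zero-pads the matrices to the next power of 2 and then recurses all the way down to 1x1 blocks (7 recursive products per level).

Matrix multiplication for 152x152 matrices:

Strassen's algorithm requires power-of-2 dimensions. Pad 152x152 to 256x256 (next power of 2).

Standard algorithm: 152^3 = 3511808 multiplications
Strassen's algorithm: 7^(log2(256)) = 7^8 = 5764801 multiplications
Difference: 3511808 - 5764801 = -2252993 (Strassen uses MORE here due to padding overhead — for small or just-over-power-of-2 n, padding can outweigh the per-level savings)

Standard: 3511808 multiplications (152^3). Strassen: 5764801 multiplications (7^8, after padding to 256x256). Strassen reduces 8 recursive multiplications to 7 at each level.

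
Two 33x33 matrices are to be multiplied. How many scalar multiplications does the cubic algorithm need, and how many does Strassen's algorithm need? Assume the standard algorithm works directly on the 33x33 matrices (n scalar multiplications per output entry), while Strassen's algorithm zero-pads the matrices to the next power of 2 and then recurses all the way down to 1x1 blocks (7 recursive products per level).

Matrix multiplication for 33x33 matrices:

Strassen's algorithm requires power-of-2 dimensions. Pad 33x33 to 64x64 (next power of 2).

Standard algorithm: 33^3 = 35937 multiplications
Strassen's algorithm: 7^(log2(64)) = 7^6 = 117649 multiplications
Difference: 35937 - 117649 = -81712 (Strassen uses MORE here due to padding overhead — for small or just-over-power-of-2 n, padding can outweigh the per-level savings)

Standard: 35937 multiplications (33^3). Strassen: 117649 multiplications (7^6, after padding to 64x64). Strassen reduces 8 recursive multiplications to 7 at each level.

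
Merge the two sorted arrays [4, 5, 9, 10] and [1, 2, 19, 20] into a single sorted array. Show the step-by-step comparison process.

Merging process:

Compare 4 vs 1: take 1 from right. Merged: [1]
Compare 4 vs 2: take 2 from right. Merged: [1, 2]
Compare 4 vs 19: take 4 from left. Merged: [1, 2, 4]
Compare 5 vs 19: take 5 from left. Merged: [1, 2, 4, 5]
Compare 9 vs 19: take 9 from left. Merged: [1, 2, 4, 5, 9]
Compare 10 vs 19: take 10 from left. Merged: [1, 2, 4, 5, 9, 10]
Append remaining from right: [19, 20]. Merged: [1, 2, 4, 5, 9, 10, 19, 20]

Final merged array: [1, 2, 4, 5, 9, 10, 19, 20]
Total comparisons: 6

The merged array is [1, 2, 4, 5, 9, 10, 19, 20], requiring 6 comparisons. The merge step runs in O(n) time where n is the total number of elements.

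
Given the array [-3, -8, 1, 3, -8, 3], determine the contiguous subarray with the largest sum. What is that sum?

Using Kadane's algorithm on [-3, -8, 1, 3, -8, 3]:

Scanning through the array:
Position 1 (value -8): max_ending_here = -8, max_so_far = -3
Position 2 (value 1): max_ending_here = 1, max_so_far = 1
Position 3 (value 3): max_ending_here = 4, max_so_far = 4
Position 4 (value -8): max_ending_here = -4, max_so_far = 4
Position 5 (value 3): max_ending_here = 3, max_so_far = 4

Maximum subarray: [1, 3]
Maximum sum: 4

The maximum subarray is [1, 3] with sum 4. This subarray runs from index 2 to index 3.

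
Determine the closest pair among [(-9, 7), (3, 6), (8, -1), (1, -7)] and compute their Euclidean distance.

Computing all pairwise distances among 4 points:

d((-9, 7), (3, 6)) = 12.0416
d((-9, 7), (8, -1)) = 18.7883
d((-9, 7), (1, -7)) = 17.2047
d((3, 6), (8, -1)) = 8.6023 <-- minimum
d((3, 6), (1, -7)) = 13.1529
d((8, -1), (1, -7)) = 9.2195

Closest pair: (3, 6) and (8, -1) with distance 8.6023

The closest pair is (3, 6) and (8, -1) with Euclidean distance 8.6023. For 4 points, brute-force pairwise comparison is shown above. For large n, the divide-and-conquer algorithm (sort by x, recurse on halves, check the dividing strip) achieves O(n log n).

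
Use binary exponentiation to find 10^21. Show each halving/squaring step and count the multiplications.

Computing 10^21 by squaring (build up from 10^1; each line after the first costs one multiplication):

10^1 = 10
10^2 = (10^1)^2 = 10^2 = 100
10^4 = (10^2)^2 = 100^2 = 10000
10^5 = 10 * 10^4 = 10 * 10000 = 100000
10^10 = (10^5)^2 = 100000^2 = 10000000000
10^20 = (10^10)^2 = 10000000000^2 = 100000000000000000000
10^21 = 10 * 10^20 = 10 * 100000000000000000000 = 1000000000000000000000

Result: 1000000000000000000000
Multiplications needed: 6 (6 lines after 10^1)

10^21 = 1000000000000000000000. Using exponentiation by squaring, this requires 6 multiplications. The key idea: if the exponent is even, square the half-power; if odd, multiply by the base once.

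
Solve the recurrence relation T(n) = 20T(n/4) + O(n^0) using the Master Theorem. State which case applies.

Master Theorem for T(n) = 20T(n/4) + O(n^0):

a = 20, b = 4, c = 0
log_b(a) = log_4(20) = 2.1610

Case 1: c = 0 < log_4(20) = 2.1610
T(n) = O(n^(log_4 20))

For T(n) = 20T(n/4) + O(n^0): log_4(20) = 2.1610. This is Case 1 of the Master Theorem (c < log_b(a), work dominated by leaves), giving O(n^(log_4 20)).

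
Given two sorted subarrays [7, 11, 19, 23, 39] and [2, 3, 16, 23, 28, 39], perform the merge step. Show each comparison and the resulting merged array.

Merging process:

Compare 7 vs 2: take 2 from right. Merged: [2]
Compare 7 vs 3: take 3 from right. Merged: [2, 3]
Compare 7 vs 16: take 7 from left. Merged: [2, 3, 7]
Compare 11 vs 16: take 11 from left. Merged: [2, 3, 7, 11]
Compare 19 vs 16: take 16 from right. Merged: [2, 3, 7, 11, 16]
Compare 19 vs 23: take 19 from left. Merged: [2, 3, 7, 11, 16, 19]
Compare 23 vs 23: take 23 from left. Merged: [2, 3, 7, 11, 16, 19, 23]
Compare 39 vs 23: take 23 from right. Merged: [2, 3, 7, 11, 16, 19, 23, 23]
Compare 39 vs 28: take 28 from right. Merged: [2, 3, 7, 11, 16, 19, 23, 23, 28]
Compare 39 vs 39: take 39 from left. Merged: [2, 3, 7, 11, 16, 19, 23, 23, 28, 39]
Append remaining from right: [39]. Merged: [2, 3, 7, 11, 16, 19, 23, 23, 28, 39, 39]

Final merged array: [2, 3, 7, 11, 16, 19, 23, 23, 28, 39, 39]
Total comparisons: 10

The merged array is [2, 3, 7, 11, 16, 19, 23, 23, 28, 39, 39], requiring 10 comparisons. The merge step runs in O(n) time where n is the total number of elements.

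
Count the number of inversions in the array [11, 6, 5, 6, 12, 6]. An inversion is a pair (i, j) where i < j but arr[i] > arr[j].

Finding inversions in [11, 6, 5, 6, 12, 6]:

(0, 1): arr[0]=11 > arr[1]=6
(0, 2): arr[0]=11 > arr[2]=5
(0, 3): arr[0]=11 > arr[3]=6
(0, 5): arr[0]=11 > arr[5]=6
(1, 2): arr[1]=6 > arr[2]=5
(4, 5): arr[4]=12 > arr[5]=6

Total inversions: 6

The array has 6 inversion(s): (0,1), (0,2), (0,3), (0,5), (1,2), (4,5). Each pair (i,j) satisfies i < j and arr[i] > arr[j].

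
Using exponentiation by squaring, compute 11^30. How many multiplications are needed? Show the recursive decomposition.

Computing 11^30 by squaring (build up from 11^1; each line after the first costs one multiplication):

11^1 = 11
11^2 = (11^1)^2 = 11^2 = 121
11^3 = 11 * 11^2 = 11 * 121 = 1331
11^6 = (11^3)^2 = 1331^2 = 1771561
11^7 = 11 * 11^6 = 11 * 1771561 = 19487171
11^14 = (11^7)^2 = 19487171^2 = 379749833583241
11^15 = 11 * 11^14 = 11 * 379749833583241 = 4177248169415651
11^30 = (11^15)^2 = 4177248169415651^2 = 17449402268886407318558803753801

Result: 17449402268886407318558803753801
Multiplications needed: 7 (7 lines after 11^1)

11^30 = 17449402268886407318558803753801. Using exponentiation by squaring, this requires 7 multiplications. The key idea: if the exponent is even, square the half-power; if odd, multiply by the base once.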